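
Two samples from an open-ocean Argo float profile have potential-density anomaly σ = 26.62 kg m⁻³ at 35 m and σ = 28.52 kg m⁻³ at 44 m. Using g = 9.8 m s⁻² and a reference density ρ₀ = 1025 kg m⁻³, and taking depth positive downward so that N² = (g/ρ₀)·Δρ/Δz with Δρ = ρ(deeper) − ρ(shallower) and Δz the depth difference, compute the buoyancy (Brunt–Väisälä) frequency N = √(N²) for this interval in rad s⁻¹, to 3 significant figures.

0.0449 rad s⁻¹

Δρ = 1028.52 − 1026.62 = 1.90 kg m⁻³ over Δz = 44 − 35 = 9 m.
N² = (9.8/1025) × (1.90/9) = 2.0184 × 10⁻³ s⁻².
N = √(2.0184 × 10⁻³) = 0.044927 rad s⁻¹ ≈ 0.0449 rad s⁻¹.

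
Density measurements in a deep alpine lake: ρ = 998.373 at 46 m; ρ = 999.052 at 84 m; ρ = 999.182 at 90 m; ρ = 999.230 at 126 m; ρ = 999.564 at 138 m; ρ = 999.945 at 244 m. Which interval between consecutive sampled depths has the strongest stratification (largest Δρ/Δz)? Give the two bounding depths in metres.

126–138 m

Compute the density gradient over each adjacent pair:
  46–84 m: Δρ/Δz = 0.679/38 = 0.018 kg m⁻⁴
  84–90 m: Δρ/Δz = 0.130/6 = 0.022 kg m⁻⁴
  90–126 m: Δρ/Δz = 0.048/36 = 1.3 × 10⁻³ kg m⁻⁴
  126–138 m: Δρ/Δz = 0.334/12 = 0.028 kg m⁻⁴
  138–244 m: Δρ/Δz = 0.381/106 = 3.6 × 10⁻³ kg m⁻⁴
The largest gradient is in the 126–138 m interval — the pycnocline.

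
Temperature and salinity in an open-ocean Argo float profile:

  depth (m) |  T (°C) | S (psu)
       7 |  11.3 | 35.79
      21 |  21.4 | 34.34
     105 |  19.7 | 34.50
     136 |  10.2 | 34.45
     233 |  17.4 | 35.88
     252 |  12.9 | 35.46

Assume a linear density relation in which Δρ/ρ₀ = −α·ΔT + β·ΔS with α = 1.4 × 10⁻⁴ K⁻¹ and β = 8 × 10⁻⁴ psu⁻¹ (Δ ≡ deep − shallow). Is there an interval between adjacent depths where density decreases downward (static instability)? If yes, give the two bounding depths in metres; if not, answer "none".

Evaluate Δρ/ρ₀ = −αΔT + βΔS across each adjacent pair:
  7–21 m: −αΔT+βΔS = −(1.4 × 10⁻⁴)(+10.1)+(8 × 10⁻⁴)(-1.45) = -2.6 × 10⁻³ → UNSTABLE
  21–105 m: −αΔT+βΔS = −(1.4 × 10⁻⁴)(-1.7)+(8 × 10⁻⁴)(+0.16) = 3.7 × 10⁻⁴ → stable
  105–136 m: −αΔT+βΔS = −(1.4 × 10⁻⁴)(-9.5)+(8 × 10⁻⁴)(-0.05) = 1.3 × 10⁻³ → stable
  136–233 m: −αΔT+βΔS = −(1.4 × 10⁻⁴)(+7.2)+(8 × 10⁻⁴)(+1.43) = 1.4 × 10⁻⁴ → stable
  233–252 m: −αΔT+βΔS = −(1.4 × 10⁻⁴)(-4.5)+(8 × 10⁻⁴)(-0.42) = 2.9 × 10⁻⁴ → stable
The 7–21 m interval has Δρ < 0: lighter water underlies denser water.

7–21 m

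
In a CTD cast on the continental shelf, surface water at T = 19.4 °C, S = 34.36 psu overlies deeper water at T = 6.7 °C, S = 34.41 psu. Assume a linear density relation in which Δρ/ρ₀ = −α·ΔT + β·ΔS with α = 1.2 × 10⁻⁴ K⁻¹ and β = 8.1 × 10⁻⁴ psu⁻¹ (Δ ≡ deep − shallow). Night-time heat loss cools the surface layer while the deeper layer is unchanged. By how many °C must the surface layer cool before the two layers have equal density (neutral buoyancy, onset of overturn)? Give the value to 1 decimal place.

Neutral buoyancy requires Δρ = 0, i.e. −α(T_deep − T_surf′) + β(S_deep − S_surf) = 0.
T_surf′ = T_deep − (β/α)·ΔS = 6.7 − (8.1 × 10⁻⁴/1.2 × 10⁻⁴)·(+0.05) = 6.362 °C.
Cooling required: 19.4 − (6.362) = 13.038 °C.

13.0 °C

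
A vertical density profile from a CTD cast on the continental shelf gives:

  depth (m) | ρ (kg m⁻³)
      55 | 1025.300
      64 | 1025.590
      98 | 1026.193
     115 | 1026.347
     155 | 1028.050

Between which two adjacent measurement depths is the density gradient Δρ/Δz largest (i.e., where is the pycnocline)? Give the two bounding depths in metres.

115–155 m

Compute the density gradient over each adjacent pair:
  55–64 m: Δρ/Δz = 0.290/9 = 0.032 kg m⁻⁴
  64–98 m: Δρ/Δz = 0.603/34 = 0.018 kg m⁻⁴
  98–115 m: Δρ/Δz = 0.154/17 = 9.1 × 10⁻³ kg m⁻⁴
  115–155 m: Δρ/Δz = 1.703/40 = 0.043 kg m⁻⁴
The largest gradient is in the 115–155 m interval — the pycnocline.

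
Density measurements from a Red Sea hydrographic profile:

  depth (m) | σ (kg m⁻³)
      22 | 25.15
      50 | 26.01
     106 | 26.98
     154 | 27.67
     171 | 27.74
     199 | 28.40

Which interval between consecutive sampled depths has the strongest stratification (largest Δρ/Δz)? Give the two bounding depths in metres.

22–50 m

Compute the density gradient over each adjacent pair:
  22–50 m: Δρ/Δz = 0.86/28 = 0.031 kg m⁻⁴
  50–106 m: Δρ/Δz = 0.97/56 = 0.017 kg m⁻⁴
  106–154 m: Δρ/Δz = 0.69/48 = 0.014 kg m⁻⁴
  154–171 m: Δρ/Δz = 0.07/17 = 4.1 × 10⁻³ kg m⁻⁴
  171–199 m: Δρ/Δz = 0.66/28 = 0.024 kg m⁻⁴
The largest gradient is in the 22–50 m interval — the pycnocline.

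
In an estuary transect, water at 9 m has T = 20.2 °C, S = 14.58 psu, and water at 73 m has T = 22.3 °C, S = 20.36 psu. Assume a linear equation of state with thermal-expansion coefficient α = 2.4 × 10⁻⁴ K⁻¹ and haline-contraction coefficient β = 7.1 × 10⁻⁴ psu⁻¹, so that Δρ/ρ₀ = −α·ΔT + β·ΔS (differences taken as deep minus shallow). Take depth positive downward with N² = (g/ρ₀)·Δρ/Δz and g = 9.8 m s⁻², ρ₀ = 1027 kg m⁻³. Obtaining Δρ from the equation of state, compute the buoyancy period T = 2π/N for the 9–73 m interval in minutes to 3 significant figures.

ΔT = +2.1 K, ΔS = +5.78 psu (deep − shallow).
Δρ/ρ₀ = −αΔT + βΔS = -5.04 × 10⁻⁴ + 4.1038 × 10⁻³ = 3.5998 × 10⁻³, so Δρ ≈ 3.697 kg m⁻³.
N² = (g/ρ₀)·Δρ/Δz = g·(Δρ/ρ₀)/Δz = 9.8 × 3.5998 × 10⁻³ / 64 = 5.5122 × 10⁻⁴ s⁻².
N = √(5.5122 × 10⁻⁴) = 0.023478 rad s⁻¹ → T = 2π/N = 267.62 s = 4.4603 min ≈ 4.46 min.

4.46 min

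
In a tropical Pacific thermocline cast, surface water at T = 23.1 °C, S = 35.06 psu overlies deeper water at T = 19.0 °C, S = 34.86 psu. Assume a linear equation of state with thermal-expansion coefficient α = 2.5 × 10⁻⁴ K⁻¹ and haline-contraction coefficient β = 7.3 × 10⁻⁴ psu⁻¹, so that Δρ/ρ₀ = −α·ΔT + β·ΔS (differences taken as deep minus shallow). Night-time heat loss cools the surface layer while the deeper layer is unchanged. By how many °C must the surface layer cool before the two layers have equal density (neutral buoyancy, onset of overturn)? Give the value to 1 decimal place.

Neutral buoyancy requires Δρ = 0, i.e. −α(T_deep − T_surf′) + β(S_deep − S_surf) = 0.
T_surf′ = T_deep − (β/α)·ΔS = 19.0 − (7.3 × 10⁻⁴/2.5 × 10⁻⁴)·(-0.20) = 19.584 °C.
Cooling required: 23.1 − (19.584) = 3.516 °C.

3.5 °C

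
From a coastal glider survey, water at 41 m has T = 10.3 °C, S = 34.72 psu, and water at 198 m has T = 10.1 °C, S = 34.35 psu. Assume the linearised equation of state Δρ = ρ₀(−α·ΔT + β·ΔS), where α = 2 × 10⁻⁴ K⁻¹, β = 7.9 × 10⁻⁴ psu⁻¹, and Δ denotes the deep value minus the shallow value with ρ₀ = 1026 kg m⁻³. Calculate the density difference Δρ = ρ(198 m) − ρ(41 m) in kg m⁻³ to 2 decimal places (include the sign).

ΔT = -0.2 K, ΔS = -0.37 psu (deep − shallow).
Δρ/ρ₀ = −(2 × 10⁻⁴)(-0.2) + (7.9 × 10⁻⁴)(-0.37) = -2.523 × 10⁻⁴.
Δρ = 1026 × (-2.523 × 10⁻⁴) = -0.26 kg m⁻³.
Negative Δρ: lighter below, statically unstable.

-0.26 kg m⁻³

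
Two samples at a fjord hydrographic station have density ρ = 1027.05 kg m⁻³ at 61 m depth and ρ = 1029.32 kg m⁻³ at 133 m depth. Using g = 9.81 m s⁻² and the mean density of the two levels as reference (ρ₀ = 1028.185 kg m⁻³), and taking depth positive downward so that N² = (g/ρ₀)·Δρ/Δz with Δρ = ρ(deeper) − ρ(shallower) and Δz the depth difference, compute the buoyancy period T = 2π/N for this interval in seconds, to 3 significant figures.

362 s

Δρ = 1029.32 − 1027.05 = 2.27 kg m⁻³ over Δz = 133 − 61 = 72 m.
N² = (9.81/1028.185) × (2.27/72) = 3.0081 × 10⁻⁴ s⁻².
N = √(3.0081 × 10⁻⁴) = 0.017344 rad s⁻¹, so T = 2π/N = 362.27 s ≈ 362 s.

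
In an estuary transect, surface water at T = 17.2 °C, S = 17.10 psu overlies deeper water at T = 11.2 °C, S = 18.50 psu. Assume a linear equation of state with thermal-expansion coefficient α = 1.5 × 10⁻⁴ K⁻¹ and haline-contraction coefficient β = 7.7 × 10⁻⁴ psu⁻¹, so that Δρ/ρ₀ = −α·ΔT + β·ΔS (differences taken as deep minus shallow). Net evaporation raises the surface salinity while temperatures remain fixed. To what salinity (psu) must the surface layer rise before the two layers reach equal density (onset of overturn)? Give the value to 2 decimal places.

Neutral buoyancy requires −α(T_deep − T_surf) + β(S_deep − S_surf′) = 0.
S_surf′ = S_deep − (α/β)·ΔT = 18.50 − (1.5 × 10⁻⁴/7.7 × 10⁻⁴)·(-6.0) = 19.6688 psu.
Increase required: 19.6688 − 17.10 = 2.5688 psu.

19.67 psu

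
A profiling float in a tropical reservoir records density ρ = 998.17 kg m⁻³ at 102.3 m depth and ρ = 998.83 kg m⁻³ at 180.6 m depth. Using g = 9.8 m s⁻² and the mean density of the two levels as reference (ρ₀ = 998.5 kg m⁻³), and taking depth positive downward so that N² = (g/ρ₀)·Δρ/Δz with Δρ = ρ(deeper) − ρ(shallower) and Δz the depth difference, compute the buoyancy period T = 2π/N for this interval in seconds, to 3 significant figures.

691 s

Δρ = 998.83 − 998.17 = 0.66 kg m⁻³ over Δz = 180.6 − 102.3 = 78.3 m.
N² = (9.8/998.5) × (0.66/78.3) = 8.2729 × 10⁻⁵ s⁻².
N = √(8.2729 × 10⁻⁵) = 9.0955 × 10⁻³ rad s⁻¹, so T = 2π/N = 690.80 s ≈ 691 s.
A positive N² confirms static stability across the interval.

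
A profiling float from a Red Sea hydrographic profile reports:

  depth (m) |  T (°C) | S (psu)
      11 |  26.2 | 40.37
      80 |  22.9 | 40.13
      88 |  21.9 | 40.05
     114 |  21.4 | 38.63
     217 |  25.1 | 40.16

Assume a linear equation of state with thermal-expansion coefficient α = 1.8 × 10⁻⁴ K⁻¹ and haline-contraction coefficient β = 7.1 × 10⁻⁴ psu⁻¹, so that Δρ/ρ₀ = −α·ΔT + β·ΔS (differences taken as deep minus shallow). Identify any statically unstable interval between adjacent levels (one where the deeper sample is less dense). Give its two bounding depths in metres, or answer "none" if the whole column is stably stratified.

Evaluate Δρ/ρ₀ = −αΔT + βΔS across each adjacent pair:
  11–80 m: −αΔT+βΔS = −(1.8 × 10⁻⁴)(-3.3)+(7.1 × 10⁻⁴)(-0.24) = 4.2 × 10⁻⁴ → stable
  80–88 m: −αΔT+βΔS = −(1.8 × 10⁻⁴)(-1.0)+(7.1 × 10⁻⁴)(-0.08) = 1.2 × 10⁻⁴ → stable
  88–114 m: −αΔT+βΔS = −(1.8 × 10⁻⁴)(-0.5)+(7.1 × 10⁻⁴)(-1.42) = -9.2 × 10⁻⁴ → UNSTABLE
  114–217 m: −αΔT+βΔS = −(1.8 × 10⁻⁴)(+3.7)+(7.1 × 10⁻⁴)(+1.53) = 4.2 × 10⁻⁴ → stable
The 88–114 m interval has Δρ < 0: lighter water underlies denser water.

88–114 m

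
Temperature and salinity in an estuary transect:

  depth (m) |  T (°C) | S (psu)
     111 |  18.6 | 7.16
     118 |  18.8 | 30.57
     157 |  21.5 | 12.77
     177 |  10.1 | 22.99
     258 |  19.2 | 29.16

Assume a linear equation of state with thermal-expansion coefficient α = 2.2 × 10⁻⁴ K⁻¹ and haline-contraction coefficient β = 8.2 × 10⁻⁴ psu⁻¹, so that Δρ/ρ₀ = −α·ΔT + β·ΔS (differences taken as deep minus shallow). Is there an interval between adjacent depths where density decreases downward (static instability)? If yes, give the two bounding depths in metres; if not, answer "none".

118–157 m

Evaluate Δρ/ρ₀ = −αΔT + βΔS across each adjacent pair:
  111–118 m: −αΔT+βΔS = −(2.2 × 10⁻⁴)(+0.2)+(8.2 × 10⁻⁴)(+23.41) = 0.019 → stable
  118–157 m: −αΔT+βΔS = −(2.2 × 10⁻⁴)(+2.7)+(8.2 × 10⁻⁴)(-17.80) = -0.015 → UNSTABLE
  157–177 m: −αΔT+βΔS = −(2.2 × 10⁻⁴)(-11.4)+(8.2 × 10⁻⁴)(+10.22) = 0.011 → stable
  177–258 m: −αΔT+βΔS = −(2.2 × 10⁻⁴)(+9.1)+(8.2 × 10⁻⁴)(+6.17) = 3.1 × 10⁻³ → stable
The 118–157 m interval has Δρ < 0: lighter water underlies denser water.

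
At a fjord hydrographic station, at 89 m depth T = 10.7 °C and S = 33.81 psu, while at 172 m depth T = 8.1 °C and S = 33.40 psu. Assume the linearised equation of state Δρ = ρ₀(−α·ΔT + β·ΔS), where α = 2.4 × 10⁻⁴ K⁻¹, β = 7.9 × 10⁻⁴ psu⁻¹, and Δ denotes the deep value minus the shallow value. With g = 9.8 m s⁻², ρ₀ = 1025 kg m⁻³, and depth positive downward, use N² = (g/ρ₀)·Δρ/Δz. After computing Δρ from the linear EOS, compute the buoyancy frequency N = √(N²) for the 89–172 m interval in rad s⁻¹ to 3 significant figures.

5.95 × 10⁻³ rad s⁻¹

ΔT = -2.6 K, ΔS = -0.41 psu (deep − shallow).
Δρ/ρ₀ = −αΔT + βΔS = 6.24 × 10⁻⁴ − 3.239 × 10⁻⁴ = 3.001 × 10⁻⁴, so Δρ ≈ 0.3076 kg m⁻³.
N² = (g/ρ₀)·Δρ/Δz = g·(Δρ/ρ₀)/Δz = 9.8 × 3.001 × 10⁻⁴ / 83 = 3.5433 × 10⁻⁵ s⁻².
N = √(3.5433 × 10⁻⁵) = 5.9526 × 10⁻³ rad s⁻¹ ≈ 5.95 × 10⁻³ rad s⁻¹.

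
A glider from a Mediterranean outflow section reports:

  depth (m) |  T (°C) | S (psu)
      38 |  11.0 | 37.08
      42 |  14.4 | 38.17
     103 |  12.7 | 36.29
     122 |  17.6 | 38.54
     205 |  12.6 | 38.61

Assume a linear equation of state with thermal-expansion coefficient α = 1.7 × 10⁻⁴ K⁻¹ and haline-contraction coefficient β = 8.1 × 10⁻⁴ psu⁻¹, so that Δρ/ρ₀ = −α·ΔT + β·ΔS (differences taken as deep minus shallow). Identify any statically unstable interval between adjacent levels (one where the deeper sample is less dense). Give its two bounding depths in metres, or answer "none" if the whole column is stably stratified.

Evaluate Δρ/ρ₀ = −αΔT + βΔS across each adjacent pair:
  38–42 m: −αΔT+βΔS = −(1.7 × 10⁻⁴)(+3.4)+(8.1 × 10⁻⁴)(+1.09) = 3.0 × 10⁻⁴ → stable
  42–103 m: −αΔT+βΔS = −(1.7 × 10⁻⁴)(-1.7)+(8.1 × 10⁻⁴)(-1.88) = -1.2 × 10⁻³ → UNSTABLE
  103–122 m: −αΔT+βΔS = −(1.7 × 10⁻⁴)(+4.9)+(8.1 × 10⁻⁴)(+2.25) = 9.9 × 10⁻⁴ → stable
  122–205 m: −αΔT+βΔS = −(1.7 × 10⁻⁴)(-5.0)+(8.1 × 10⁻⁴)(+0.07) = 9.1 × 10⁻⁴ → stable
The 42–103 m interval has Δρ < 0: lighter water underlies denser water.

42–103 m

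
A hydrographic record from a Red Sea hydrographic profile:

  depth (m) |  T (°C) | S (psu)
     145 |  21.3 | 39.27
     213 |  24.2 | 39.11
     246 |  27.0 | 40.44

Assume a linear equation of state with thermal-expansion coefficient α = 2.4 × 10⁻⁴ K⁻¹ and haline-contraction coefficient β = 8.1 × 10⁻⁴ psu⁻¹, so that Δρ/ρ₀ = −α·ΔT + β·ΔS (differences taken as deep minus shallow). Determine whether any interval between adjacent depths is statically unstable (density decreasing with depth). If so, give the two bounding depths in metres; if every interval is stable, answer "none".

145–213 m

Evaluate Δρ/ρ₀ = −αΔT + βΔS across each adjacent pair:
  145–213 m: −αΔT+βΔS = −(2.4 × 10⁻⁴)(+2.9)+(8.1 × 10⁻⁴)(-0.16) = -8.3 × 10⁻⁴ → UNSTABLE
  213–246 m: −αΔT+βΔS = −(2.4 × 10⁻⁴)(+2.8)+(8.1 × 10⁻⁴)(+1.33) = 4.1 × 10⁻⁴ → stable
The 145–213 m interval has Δρ < 0: lighter water underlies denser water.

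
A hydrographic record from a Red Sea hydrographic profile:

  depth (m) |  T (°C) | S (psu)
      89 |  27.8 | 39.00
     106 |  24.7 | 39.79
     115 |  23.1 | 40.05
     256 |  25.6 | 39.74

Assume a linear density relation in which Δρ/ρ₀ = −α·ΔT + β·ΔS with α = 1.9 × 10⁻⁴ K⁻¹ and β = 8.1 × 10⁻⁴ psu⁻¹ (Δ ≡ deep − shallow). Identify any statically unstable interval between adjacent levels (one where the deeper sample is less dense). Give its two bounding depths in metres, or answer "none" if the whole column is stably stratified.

Evaluate Δρ/ρ₀ = −αΔT + βΔS across each adjacent pair:
  89–106 m: −αΔT+βΔS = −(1.9 × 10⁻⁴)(-3.1)+(8.1 × 10⁻⁴)(+0.79) = 1.2 × 10⁻³ → stable
  106–115 m: −αΔT+βΔS = −(1.9 × 10⁻⁴)(-1.6)+(8.1 × 10⁻⁴)(+0.26) = 5.1 × 10⁻⁴ → stable
  115–256 m: −αΔT+βΔS = −(1.9 × 10⁻⁴)(+2.5)+(8.1 × 10⁻⁴)(-0.31) = -7.3 × 10⁻⁴ → UNSTABLE
The 115–256 m interval has Δρ < 0: lighter water underlies denser water.

115–256 m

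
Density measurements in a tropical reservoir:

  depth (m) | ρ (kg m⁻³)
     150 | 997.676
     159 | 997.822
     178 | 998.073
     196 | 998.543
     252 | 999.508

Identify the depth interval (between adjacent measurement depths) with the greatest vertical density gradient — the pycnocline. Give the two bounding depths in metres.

178–196 m

Compute the density gradient over each adjacent pair:
  150–159 m: Δρ/Δz = 0.146/9 = 0.016 kg m⁻⁴
  159–178 m: Δρ/Δz = 0.251/19 = 0.013 kg m⁻⁴
  178–196 m: Δρ/Δz = 0.470/18 = 0.026 kg m⁻⁴
  196–252 m: Δρ/Δz = 0.965/56 = 0.017 kg m⁻⁴
The largest gradient is in the 178–196 m interval — the pycnocline.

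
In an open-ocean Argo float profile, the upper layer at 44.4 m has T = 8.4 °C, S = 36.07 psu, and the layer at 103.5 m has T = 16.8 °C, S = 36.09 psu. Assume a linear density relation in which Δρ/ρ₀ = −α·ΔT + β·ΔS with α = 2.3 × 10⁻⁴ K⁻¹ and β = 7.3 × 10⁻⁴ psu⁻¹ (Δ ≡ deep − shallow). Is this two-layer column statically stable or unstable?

unstable

ΔT = 16.8 − 8.4 = +8.4 K and ΔS = 36.09 − 36.07 = +0.02 psu (deep − shallow).
−αΔT = -1.932 × 10⁻³; βΔS = 1.46 × 10⁻⁵; sum Δρ/ρ₀ = -1.9174 × 10⁻³.
Δρ/ρ₀ < 0, so Δρ < 0: deeper water is lighter → statically unstable; the column would overturn.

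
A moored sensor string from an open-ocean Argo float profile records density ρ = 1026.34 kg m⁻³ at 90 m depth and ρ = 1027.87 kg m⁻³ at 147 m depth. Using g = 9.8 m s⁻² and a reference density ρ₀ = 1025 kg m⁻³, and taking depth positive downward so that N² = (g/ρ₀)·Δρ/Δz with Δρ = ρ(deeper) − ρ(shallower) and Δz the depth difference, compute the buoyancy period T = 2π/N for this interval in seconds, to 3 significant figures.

392 s

Δρ = 1027.87 − 1026.34 = 1.53 kg m⁻³ over Δz = 147 − 90 = 57 m.
N² = (9.8/1025) × (1.53/57) = 2.5664 × 10⁻⁴ s⁻².
N = √(2.5664 × 10⁻⁴) = 0.016020 rad s⁻¹, so T = 2π/N = 392.21 s ≈ 392 s.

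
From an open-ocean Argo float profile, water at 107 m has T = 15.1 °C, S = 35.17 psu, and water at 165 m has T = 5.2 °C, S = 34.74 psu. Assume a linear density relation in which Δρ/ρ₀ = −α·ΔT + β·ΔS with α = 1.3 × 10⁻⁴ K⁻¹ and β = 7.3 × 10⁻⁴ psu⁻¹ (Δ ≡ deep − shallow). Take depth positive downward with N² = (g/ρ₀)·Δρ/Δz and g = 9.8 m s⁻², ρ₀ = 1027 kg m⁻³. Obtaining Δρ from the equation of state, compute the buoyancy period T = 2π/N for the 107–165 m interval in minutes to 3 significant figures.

ΔT = -9.9 K, ΔS = -0.43 psu (deep − shallow).
Δρ/ρ₀ = −αΔT + βΔS = 1.287 × 10⁻³ − 3.139 × 10⁻⁴ = 9.731 × 10⁻⁴, so Δρ ≈ 0.9994 kg m⁻³.
N² = (g/ρ₀)·Δρ/Δz = g·(Δρ/ρ₀)/Δz = 9.8 × 9.731 × 10⁻⁴ / 58 = 1.6442 × 10⁻⁴ s⁻².
N = √(1.6442 × 10⁻⁴) = 0.012823 rad s⁻¹ → T = 2π/N = 489.99 s = 8.1665 min ≈ 8.17 min.

8.17 min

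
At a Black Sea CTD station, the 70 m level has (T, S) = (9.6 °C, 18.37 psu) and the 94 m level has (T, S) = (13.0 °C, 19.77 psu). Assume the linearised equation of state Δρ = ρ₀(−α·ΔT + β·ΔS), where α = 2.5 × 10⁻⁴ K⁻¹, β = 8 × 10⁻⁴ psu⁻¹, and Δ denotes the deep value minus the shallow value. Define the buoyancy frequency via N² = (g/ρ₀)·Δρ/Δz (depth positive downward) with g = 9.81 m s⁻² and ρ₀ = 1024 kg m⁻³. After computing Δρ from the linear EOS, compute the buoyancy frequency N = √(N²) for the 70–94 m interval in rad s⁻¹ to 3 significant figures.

0.0105 rad s⁻¹

ΔT = +3.4 K, ΔS = +1.40 psu (deep − shallow).
Δρ/ρ₀ = −αΔT + βΔS = -8.50 × 10⁻⁴ + 1.12 × 10⁻³ = 2.70 × 10⁻⁴, so Δρ ≈ 0.2765 kg m⁻³.
N² = (g/ρ₀)·Δρ/Δz = g·(Δρ/ρ₀)/Δz = 9.81 × 2.70 × 10⁻⁴ / 24 = 1.1036 × 10⁻⁴ s⁻².
N = √(1.1036 × 10⁻⁴) = 0.010505 rad s⁻¹ ≈ 0.0105 rad s⁻¹.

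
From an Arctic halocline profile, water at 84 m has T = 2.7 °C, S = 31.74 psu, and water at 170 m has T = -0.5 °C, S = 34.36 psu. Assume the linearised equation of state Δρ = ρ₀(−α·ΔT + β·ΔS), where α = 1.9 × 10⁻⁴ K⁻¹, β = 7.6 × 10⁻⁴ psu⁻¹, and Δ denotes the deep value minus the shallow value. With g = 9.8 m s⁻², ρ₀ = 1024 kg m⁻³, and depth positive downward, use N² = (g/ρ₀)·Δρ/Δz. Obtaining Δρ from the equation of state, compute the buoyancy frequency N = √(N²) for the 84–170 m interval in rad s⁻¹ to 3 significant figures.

ΔT = -3.2 K, ΔS = +2.62 psu (deep − shallow).
Δρ/ρ₀ = −αΔT + βΔS = 6.08 × 10⁻⁴ + 1.9912 × 10⁻³ = 2.5992 × 10⁻³, so Δρ ≈ 2.662 kg m⁻³.
N² = (g/ρ₀)·Δρ/Δz = g·(Δρ/ρ₀)/Δz = 9.8 × 2.5992 × 10⁻³ / 86 = 2.9619 × 10⁻⁴ s⁻².
N = √(2.9619 × 10⁻⁴) = 0.017210 rad s⁻¹ ≈ 0.0172 rad s⁻¹.

0.0172 rad s⁻¹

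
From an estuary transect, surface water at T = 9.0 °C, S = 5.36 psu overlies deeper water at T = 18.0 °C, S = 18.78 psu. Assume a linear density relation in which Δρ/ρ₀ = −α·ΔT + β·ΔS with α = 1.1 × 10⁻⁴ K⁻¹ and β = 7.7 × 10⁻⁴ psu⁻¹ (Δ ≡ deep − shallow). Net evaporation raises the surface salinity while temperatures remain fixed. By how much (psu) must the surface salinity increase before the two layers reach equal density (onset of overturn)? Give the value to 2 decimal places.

Neutral buoyancy requires −α(T_deep − T_surf) + β(S_deep − S_surf′) = 0.
S_surf′ = S_deep − (α/β)·ΔT = 18.78 − (1.1 × 10⁻⁴/7.7 × 10⁻⁴)·(+9.0) = 17.4943 psu.
Increase required: 17.4943 − 5.36 = 12.1343 psu.

12.13 psu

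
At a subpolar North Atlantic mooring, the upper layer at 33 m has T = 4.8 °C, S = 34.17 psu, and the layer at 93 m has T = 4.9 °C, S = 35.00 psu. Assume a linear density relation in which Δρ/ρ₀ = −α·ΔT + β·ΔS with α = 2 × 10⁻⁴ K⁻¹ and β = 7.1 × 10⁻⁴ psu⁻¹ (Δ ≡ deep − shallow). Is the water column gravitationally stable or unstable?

stable

ΔT = 4.9 − 4.8 = +0.1 K and ΔS = 35.00 − 34.17 = +0.83 psu (deep − shallow).
−αΔT = -2.00 × 10⁻⁵; βΔS = 5.893 × 10⁻⁴; sum Δρ/ρ₀ = 5.693 × 10⁻⁴.
Δρ/ρ₀ > 0, so Δρ > 0: deeper water is denser → statically stable.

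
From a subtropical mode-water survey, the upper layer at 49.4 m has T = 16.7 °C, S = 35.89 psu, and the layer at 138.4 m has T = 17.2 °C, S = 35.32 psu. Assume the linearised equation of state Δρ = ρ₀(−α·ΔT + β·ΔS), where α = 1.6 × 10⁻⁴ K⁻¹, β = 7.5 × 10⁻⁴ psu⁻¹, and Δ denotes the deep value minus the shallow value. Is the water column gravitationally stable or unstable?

unstable

ΔT = 17.2 − 16.7 = +0.5 K and ΔS = 35.32 − 35.89 = -0.57 psu (deep − shallow).
−αΔT = -8.00 × 10⁻⁵; βΔS = -4.275 × 10⁻⁴; sum Δρ/ρ₀ = -5.075 × 10⁻⁴.
Δρ/ρ₀ < 0, so Δρ < 0: deeper water is lighter → statically unstable; the column would overturn.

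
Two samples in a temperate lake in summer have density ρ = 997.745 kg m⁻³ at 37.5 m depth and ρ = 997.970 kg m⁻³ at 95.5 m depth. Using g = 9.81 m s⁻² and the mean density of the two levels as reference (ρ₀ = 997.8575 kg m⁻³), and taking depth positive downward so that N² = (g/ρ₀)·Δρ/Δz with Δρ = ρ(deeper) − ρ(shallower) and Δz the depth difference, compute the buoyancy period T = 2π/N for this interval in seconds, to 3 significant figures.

1.02 × 10³ s

Δρ = 997.970 − 997.745 = 0.225 kg m⁻³ over Δz = 95.5 − 37.5 = 58 m.
N² = (9.81/997.8575) × (0.225/58) = 3.8138 × 10⁻⁵ s⁻².
N = √(3.8138 × 10⁻⁵) = 6.1756 × 10⁻³ rad s⁻¹, so T = 2π/N = 1.0174 × 10³ s ≈ 1.02 × 10³ s.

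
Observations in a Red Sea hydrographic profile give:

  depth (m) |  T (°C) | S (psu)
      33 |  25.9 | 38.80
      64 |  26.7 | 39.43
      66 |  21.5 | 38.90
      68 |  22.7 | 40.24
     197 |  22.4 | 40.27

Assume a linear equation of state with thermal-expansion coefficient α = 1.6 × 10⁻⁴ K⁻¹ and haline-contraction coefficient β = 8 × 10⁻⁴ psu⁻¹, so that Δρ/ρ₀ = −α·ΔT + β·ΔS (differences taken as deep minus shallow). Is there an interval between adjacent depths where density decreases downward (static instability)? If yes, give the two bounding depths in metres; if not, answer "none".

none

Evaluate Δρ/ρ₀ = −αΔT + βΔS across each adjacent pair:
  33–64 m: −αΔT+βΔS = −(1.6 × 10⁻⁴)(+0.8)+(8 × 10⁻⁴)(+0.63) = 3.8 × 10⁻⁴ → stable
  64–66 m: −αΔT+βΔS = −(1.6 × 10⁻⁴)(-5.2)+(8 × 10⁻⁴)(-0.53) = 4.1 × 10⁻⁴ → stable
  66–68 m: −αΔT+βΔS = −(1.6 × 10⁻⁴)(+1.2)+(8 × 10⁻⁴)(+1.34) = 8.8 × 10⁻⁴ → stable
  68–197 m: −αΔT+βΔS = −(1.6 × 10⁻⁴)(-0.3)+(8 × 10⁻⁴)(+0.03) = 7.2 × 10⁻⁵ → stable
Every interval has Δρ > 0: the column is stably stratified throughout.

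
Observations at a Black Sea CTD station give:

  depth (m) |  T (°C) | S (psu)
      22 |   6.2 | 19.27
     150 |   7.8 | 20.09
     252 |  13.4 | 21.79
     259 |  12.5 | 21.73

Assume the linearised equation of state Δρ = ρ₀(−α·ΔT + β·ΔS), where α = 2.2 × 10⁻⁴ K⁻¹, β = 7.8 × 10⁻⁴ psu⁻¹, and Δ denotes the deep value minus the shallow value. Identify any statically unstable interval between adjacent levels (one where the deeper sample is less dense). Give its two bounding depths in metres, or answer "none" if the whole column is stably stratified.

Evaluate Δρ/ρ₀ = −αΔT + βΔS across each adjacent pair:
  22–150 m: −αΔT+βΔS = −(2.2 × 10⁻⁴)(+1.6)+(7.8 × 10⁻⁴)(+0.82) = 2.9 × 10⁻⁴ → stable
  150–252 m: −αΔT+βΔS = −(2.2 × 10⁻⁴)(+5.6)+(7.8 × 10⁻⁴)(+1.70) = 9.4 × 10⁻⁵ → stable
  252–259 m: −αΔT+βΔS = −(2.2 × 10⁻⁴)(-0.9)+(7.8 × 10⁻⁴)(-0.06) = 1.5 × 10⁻⁴ → stable
Every interval has Δρ > 0: the column is stably stratified throughout.

none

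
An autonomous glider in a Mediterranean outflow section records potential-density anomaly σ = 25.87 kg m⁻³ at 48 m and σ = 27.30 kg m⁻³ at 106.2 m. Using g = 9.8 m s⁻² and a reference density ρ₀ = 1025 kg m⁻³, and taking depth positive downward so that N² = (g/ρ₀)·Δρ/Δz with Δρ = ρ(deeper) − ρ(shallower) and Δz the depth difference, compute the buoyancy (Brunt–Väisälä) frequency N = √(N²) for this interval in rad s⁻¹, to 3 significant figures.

Δρ = 1027.30 − 1025.87 = 1.43 kg m⁻³ over Δz = 106.2 − 48 = 58.2 m.
N² = (9.8/1025) × (1.43/58.2) = 2.3492 × 10⁻⁴ s⁻².
N = √(2.3492 × 10⁻⁴) = 0.015327 rad s⁻¹ ≈ 0.0153 rad s⁻¹.

0.0153 rad s⁻¹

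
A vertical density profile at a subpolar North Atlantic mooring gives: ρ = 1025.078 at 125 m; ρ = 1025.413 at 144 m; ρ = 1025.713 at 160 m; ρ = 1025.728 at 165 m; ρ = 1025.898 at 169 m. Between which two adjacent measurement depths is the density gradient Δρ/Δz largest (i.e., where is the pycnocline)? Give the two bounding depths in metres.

Compute the density gradient over each adjacent pair:
  125–144 m: Δρ/Δz = 0.335/19 = 0.018 kg m⁻⁴
  144–160 m: Δρ/Δz = 0.300/16 = 0.019 kg m⁻⁴
  160–165 m: Δρ/Δz = 0.015/5 = 3.0 × 10⁻³ kg m⁻⁴
  165–169 m: Δρ/Δz = 0.170/4 = 0.043 kg m⁻⁴
The largest gradient is in the 165–169 m interval — the pycnocline.

165–169 m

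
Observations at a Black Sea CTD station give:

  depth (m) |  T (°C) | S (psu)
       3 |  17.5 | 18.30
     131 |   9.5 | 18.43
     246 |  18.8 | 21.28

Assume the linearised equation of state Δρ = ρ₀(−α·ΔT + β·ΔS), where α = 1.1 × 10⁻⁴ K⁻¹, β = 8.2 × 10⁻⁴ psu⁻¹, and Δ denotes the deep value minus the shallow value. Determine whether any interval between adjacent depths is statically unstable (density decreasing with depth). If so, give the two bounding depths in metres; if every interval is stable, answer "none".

none

Evaluate Δρ/ρ₀ = −αΔT + βΔS across each adjacent pair:
  3–131 m: −αΔT+βΔS = −(1.1 × 10⁻⁴)(-8.0)+(8.2 × 10⁻⁴)(+0.13) = 9.9 × 10⁻⁴ → stable
  131–246 m: −αΔT+βΔS = −(1.1 × 10⁻⁴)(+9.3)+(8.2 × 10⁻⁴)(+2.85) = 1.3 × 10⁻³ → stable
Every interval has Δρ > 0: the column is stably stratified throughout.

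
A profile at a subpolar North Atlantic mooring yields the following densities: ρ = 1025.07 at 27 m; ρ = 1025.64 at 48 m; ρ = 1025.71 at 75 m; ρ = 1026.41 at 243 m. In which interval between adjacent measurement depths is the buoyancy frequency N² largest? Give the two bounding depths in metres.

Compute the density gradient over each adjacent pair:
  27–48 m: Δρ/Δz = 0.57/21 = 0.027 kg m⁻⁴
  48–75 m: Δρ/Δz = 0.07/27 = 2.6 × 10⁻³ kg m⁻⁴
  75–243 m: Δρ/Δz = 0.70/168 = 4.2 × 10⁻³ kg m⁻⁴
The largest gradient is in the 27–48 m interval — the pycnocline.

27–48 m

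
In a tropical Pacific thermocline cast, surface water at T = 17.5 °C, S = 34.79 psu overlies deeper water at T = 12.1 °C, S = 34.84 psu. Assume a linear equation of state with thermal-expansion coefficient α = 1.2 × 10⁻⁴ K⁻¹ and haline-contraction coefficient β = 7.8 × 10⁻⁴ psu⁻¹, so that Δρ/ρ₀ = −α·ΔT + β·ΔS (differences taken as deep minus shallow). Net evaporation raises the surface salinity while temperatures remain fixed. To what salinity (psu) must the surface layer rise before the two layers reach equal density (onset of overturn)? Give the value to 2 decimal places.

35.67 psu

Neutral buoyancy requires −α(T_deep − T_surf) + β(S_deep − S_surf′) = 0.
S_surf′ = S_deep − (α/β)·ΔT = 34.84 − (1.2 × 10⁻⁴/7.8 × 10⁻⁴)·(-5.4) = 35.6708 psu.
Increase required: 35.6708 − 34.79 = 0.8808 psu.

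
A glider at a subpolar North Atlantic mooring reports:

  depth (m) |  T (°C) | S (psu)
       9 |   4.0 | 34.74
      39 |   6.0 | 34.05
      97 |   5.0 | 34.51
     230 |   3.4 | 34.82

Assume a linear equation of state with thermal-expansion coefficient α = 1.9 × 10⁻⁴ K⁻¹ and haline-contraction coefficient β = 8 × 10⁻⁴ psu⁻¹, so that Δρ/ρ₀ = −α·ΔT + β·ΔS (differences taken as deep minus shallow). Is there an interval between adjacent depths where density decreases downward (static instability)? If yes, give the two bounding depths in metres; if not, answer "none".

9–39 m

Evaluate Δρ/ρ₀ = −αΔT + βΔS across each adjacent pair:
  9–39 m: −αΔT+βΔS = −(1.9 × 10⁻⁴)(+2.0)+(8 × 10⁻⁴)(-0.69) = -9.3 × 10⁻⁴ → UNSTABLE
  39–97 m: −αΔT+βΔS = −(1.9 × 10⁻⁴)(-1.0)+(8 × 10⁻⁴)(+0.46) = 5.6 × 10⁻⁴ → stable
  97–230 m: −αΔT+βΔS = −(1.9 × 10⁻⁴)(-1.6)+(8 × 10⁻⁴)(+0.31) = 5.5 × 10⁻⁴ → stable
The 9–39 m interval has Δρ < 0: lighter water underlies denser water.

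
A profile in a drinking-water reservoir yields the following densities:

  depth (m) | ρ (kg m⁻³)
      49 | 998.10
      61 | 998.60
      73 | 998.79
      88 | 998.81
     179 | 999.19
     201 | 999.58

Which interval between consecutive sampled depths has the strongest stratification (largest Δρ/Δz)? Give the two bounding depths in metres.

49–61 m

Compute the density gradient over each adjacent pair:
  49–61 m: Δρ/Δz = 0.50/12 = 0.042 kg m⁻⁴
  61–73 m: Δρ/Δz = 0.19/12 = 0.016 kg m⁻⁴
  73–88 m: Δρ/Δz = 0.02/15 = 1.3 × 10⁻³ kg m⁻⁴
  88–179 m: Δρ/Δz = 0.38/91 = 4.2 × 10⁻³ kg m⁻⁴
  179–201 m: Δρ/Δz = 0.39/22 = 0.018 kg m⁻⁴
The largest gradient is in the 49–61 m interval — the pycnocline.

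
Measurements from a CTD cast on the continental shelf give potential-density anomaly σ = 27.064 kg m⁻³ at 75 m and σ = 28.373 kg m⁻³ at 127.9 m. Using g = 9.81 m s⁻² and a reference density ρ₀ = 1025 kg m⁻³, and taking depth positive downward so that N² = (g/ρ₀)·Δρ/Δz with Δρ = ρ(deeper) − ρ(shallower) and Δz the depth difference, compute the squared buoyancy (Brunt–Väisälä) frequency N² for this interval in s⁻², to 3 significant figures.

2.37 × 10⁻⁴ s⁻²

Δρ = 1028.373 − 1027.064 = 1.309 kg m⁻³ over Δz = 127.9 − 75 = 52.9 m.
N² = (9.81/1025) × (1.309/52.9) = 2.3683 × 10⁻⁴ s⁻² ≈ 2.37 × 10⁻⁴ s⁻².
A positive N² confirms static stability across the interval.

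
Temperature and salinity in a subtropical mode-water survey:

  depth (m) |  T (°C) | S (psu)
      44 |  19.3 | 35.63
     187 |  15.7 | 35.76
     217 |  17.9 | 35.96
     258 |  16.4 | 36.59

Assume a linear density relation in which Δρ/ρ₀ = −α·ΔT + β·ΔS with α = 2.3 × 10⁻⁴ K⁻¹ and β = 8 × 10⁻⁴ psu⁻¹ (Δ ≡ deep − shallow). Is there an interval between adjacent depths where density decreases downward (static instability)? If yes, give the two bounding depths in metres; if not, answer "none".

Evaluate Δρ/ρ₀ = −αΔT + βΔS across each adjacent pair:
  44–187 m: −αΔT+βΔS = −(2.3 × 10⁻⁴)(-3.6)+(8 × 10⁻⁴)(+0.13) = 9.3 × 10⁻⁴ → stable
  187–217 m: −αΔT+βΔS = −(2.3 × 10⁻⁴)(+2.2)+(8 × 10⁻⁴)(+0.20) = -3.5 × 10⁻⁴ → UNSTABLE
  217–258 m: −αΔT+βΔS = −(2.3 × 10⁻⁴)(-1.5)+(8 × 10⁻⁴)(+0.63) = 8.5 × 10⁻⁴ → stable
The 187–217 m interval has Δρ < 0: lighter water underlies denser water.

187–217 m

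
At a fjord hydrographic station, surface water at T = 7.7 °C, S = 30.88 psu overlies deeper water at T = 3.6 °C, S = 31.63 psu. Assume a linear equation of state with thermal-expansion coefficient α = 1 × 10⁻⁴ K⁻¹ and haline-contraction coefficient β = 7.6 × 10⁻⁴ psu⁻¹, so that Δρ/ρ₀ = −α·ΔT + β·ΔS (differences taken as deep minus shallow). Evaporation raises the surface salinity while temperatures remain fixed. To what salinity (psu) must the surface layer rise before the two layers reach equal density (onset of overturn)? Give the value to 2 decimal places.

32.17 psu

Neutral buoyancy requires −α(T_deep − T_surf) + β(S_deep − S_surf′) = 0.
S_surf′ = S_deep − (α/β)·ΔT = 31.63 − (1 × 10⁻⁴/7.6 × 10⁻⁴)·(-4.1) = 32.1695 psu.
Increase required: 32.1695 − 30.88 = 1.2895 psu.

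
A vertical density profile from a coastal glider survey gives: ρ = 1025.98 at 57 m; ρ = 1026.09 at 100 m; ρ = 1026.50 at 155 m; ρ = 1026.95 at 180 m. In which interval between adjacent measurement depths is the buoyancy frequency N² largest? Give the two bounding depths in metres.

155–180 m

Compute the density gradient over each adjacent pair:
  57–100 m: Δρ/Δz = 0.11/43 = 2.6 × 10⁻³ kg m⁻⁴
  100–155 m: Δρ/Δz = 0.41/55 = 7.5 × 10⁻³ kg m⁻⁴
  155–180 m: Δρ/Δz = 0.45/25 = 0.018 kg m⁻⁴
The largest gradient is in the 155–180 m interval — the pycnocline.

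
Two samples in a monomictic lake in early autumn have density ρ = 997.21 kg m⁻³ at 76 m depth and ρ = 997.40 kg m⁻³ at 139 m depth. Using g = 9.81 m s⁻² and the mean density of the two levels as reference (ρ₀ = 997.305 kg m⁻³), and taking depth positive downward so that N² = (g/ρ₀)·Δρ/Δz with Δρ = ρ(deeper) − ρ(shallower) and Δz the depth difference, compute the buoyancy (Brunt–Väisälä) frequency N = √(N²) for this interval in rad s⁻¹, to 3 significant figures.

Δρ = 997.40 − 997.21 = 0.19 kg m⁻³ over Δz = 139 − 76 = 63 m.
N² = (9.81/997.305) × (0.19/63) = 2.9666 × 10⁻⁵ s⁻².
N = √(2.9666 × 10⁻⁵) = 5.4467 × 10⁻³ rad s⁻¹ ≈ 5.45 × 10⁻³ rad s⁻¹.
Since Δρ > 0 the layer is stably stratified.

5.45 × 10⁻³ rad s⁻¹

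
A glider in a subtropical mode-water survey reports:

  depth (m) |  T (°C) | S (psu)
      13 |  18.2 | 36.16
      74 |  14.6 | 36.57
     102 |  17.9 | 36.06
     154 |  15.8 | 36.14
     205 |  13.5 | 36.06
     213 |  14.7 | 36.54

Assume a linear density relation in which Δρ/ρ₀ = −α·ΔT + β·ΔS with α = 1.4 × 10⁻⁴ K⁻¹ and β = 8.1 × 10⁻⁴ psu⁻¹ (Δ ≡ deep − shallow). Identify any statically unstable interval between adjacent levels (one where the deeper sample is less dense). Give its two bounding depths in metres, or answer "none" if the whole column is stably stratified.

Evaluate Δρ/ρ₀ = −αΔT + βΔS across each adjacent pair:
  13–74 m: −αΔT+βΔS = −(1.4 × 10⁻⁴)(-3.6)+(8.1 × 10⁻⁴)(+0.41) = 8.4 × 10⁻⁴ → stable
  74–102 m: −αΔT+βΔS = −(1.4 × 10⁻⁴)(+3.3)+(8.1 × 10⁻⁴)(-0.51) = -8.8 × 10⁻⁴ → UNSTABLE
  102–154 m: −αΔT+βΔS = −(1.4 × 10⁻⁴)(-2.1)+(8.1 × 10⁻⁴)(+0.08) = 3.6 × 10⁻⁴ → stable
  154–205 m: −αΔT+βΔS = −(1.4 × 10⁻⁴)(-2.3)+(8.1 × 10⁻⁴)(-0.08) = 2.6 × 10⁻⁴ → stable
  205–213 m: −αΔT+βΔS = −(1.4 × 10⁻⁴)(+1.2)+(8.1 × 10⁻⁴)(+0.48) = 2.2 × 10⁻⁴ → stable
The 74–102 m interval has Δρ < 0: lighter water underlies denser water.

74–102 m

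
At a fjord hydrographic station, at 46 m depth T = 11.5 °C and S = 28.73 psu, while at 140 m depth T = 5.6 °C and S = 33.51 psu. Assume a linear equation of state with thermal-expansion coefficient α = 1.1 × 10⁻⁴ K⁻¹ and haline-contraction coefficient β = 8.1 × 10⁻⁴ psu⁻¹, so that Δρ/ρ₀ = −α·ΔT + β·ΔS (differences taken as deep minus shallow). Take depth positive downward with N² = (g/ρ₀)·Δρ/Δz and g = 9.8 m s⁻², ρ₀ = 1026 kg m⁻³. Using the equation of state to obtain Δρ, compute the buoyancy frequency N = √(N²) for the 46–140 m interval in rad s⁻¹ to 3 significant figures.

ΔT = -5.9 K, ΔS = +4.78 psu (deep − shallow).
Δρ/ρ₀ = −αΔT + βΔS = 6.49 × 10⁻⁴ + 3.8718 × 10⁻³ = 4.5208 × 10⁻³, so Δρ ≈ 4.638 kg m⁻³.
N² = (g/ρ₀)·Δρ/Δz = g·(Δρ/ρ₀)/Δz = 9.8 × 4.5208 × 10⁻³ / 94 = 4.7132 × 10⁻⁴ s⁻².
N = √(4.7132 × 10⁻⁴) = 0.021710 rad s⁻¹ ≈ 0.0217 rad s⁻¹.

0.0217 rad s⁻¹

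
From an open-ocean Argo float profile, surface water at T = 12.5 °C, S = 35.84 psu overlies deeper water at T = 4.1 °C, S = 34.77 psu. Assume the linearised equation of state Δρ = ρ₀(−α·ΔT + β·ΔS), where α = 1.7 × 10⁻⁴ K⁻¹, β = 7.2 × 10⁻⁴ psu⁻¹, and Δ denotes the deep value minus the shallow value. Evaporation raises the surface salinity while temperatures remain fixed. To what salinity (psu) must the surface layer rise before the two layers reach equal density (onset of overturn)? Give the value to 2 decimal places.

36.75 psu

Neutral buoyancy requires −α(T_deep − T_surf) + β(S_deep − S_surf′) = 0.
S_surf′ = S_deep − (α/β)·ΔT = 34.77 − (1.7 × 10⁻⁴/7.2 × 10⁻⁴)·(-8.4) = 36.7533 psu.
Increase required: 36.7533 − 35.84 = 0.9133 psu.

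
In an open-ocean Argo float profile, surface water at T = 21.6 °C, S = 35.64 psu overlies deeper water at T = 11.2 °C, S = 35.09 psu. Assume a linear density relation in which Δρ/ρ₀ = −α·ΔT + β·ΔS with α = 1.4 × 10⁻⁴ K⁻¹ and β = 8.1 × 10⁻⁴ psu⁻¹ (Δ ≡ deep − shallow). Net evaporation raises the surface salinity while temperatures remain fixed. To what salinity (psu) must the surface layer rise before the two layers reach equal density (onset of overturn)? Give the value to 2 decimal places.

36.89 psu

Neutral buoyancy requires −α(T_deep − T_surf) + β(S_deep − S_surf′) = 0.
S_surf′ = S_deep − (α/β)·ΔT = 35.09 − (1.4 × 10⁻⁴/8.1 × 10⁻⁴)·(-10.4) = 36.8875 psu.
Increase required: 36.8875 − 35.64 = 1.2475 psu.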